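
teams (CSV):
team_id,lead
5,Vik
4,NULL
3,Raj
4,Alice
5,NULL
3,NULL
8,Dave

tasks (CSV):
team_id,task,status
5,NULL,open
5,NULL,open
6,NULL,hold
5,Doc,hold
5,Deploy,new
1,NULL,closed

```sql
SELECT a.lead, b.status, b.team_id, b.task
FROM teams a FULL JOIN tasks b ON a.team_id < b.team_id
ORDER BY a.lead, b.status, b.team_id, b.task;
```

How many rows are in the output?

24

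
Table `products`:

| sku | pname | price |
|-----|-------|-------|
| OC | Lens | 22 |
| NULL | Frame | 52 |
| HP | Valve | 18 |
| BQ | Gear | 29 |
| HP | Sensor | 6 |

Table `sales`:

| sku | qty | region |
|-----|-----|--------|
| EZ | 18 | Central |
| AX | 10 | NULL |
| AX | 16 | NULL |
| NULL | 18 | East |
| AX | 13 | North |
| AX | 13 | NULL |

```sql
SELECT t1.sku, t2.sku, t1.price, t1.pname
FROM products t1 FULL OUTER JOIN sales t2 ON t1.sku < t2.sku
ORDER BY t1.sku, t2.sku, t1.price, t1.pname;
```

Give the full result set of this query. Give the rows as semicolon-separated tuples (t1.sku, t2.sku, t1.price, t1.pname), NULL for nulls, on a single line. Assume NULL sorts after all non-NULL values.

(BQ, EZ, 29, Gear); (HP, NULL, 6, Sensor); (HP, NULL, 18, Valve); (OC, NULL, 22, Lens); (NULL, AX, NULL, NULL); (NULL, AX, NULL, NULL); (NULL, AX, NULL, NULL); (NULL, AX, NULL, NULL); (NULL, NULL, 52, Frame); (NULL, NULL, NULL, NULL)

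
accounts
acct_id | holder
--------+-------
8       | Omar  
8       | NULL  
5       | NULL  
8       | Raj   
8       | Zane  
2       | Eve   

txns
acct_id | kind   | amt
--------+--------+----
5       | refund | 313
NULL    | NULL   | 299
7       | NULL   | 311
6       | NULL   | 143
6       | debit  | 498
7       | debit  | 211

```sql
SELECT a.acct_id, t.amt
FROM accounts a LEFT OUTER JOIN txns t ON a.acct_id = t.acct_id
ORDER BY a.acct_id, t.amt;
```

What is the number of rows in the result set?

LEFT JOIN keeps every row from `accounts`; unmatched rows get NULL for `txns`'s columns.
Matching on a.acct_id = t.acct_id. A NULL in a compared column never satisfies the condition.
Matched pairs: 1; unmatched a rows kept: 5.
Total: 1 matched + 5 padded = 6 rows.

6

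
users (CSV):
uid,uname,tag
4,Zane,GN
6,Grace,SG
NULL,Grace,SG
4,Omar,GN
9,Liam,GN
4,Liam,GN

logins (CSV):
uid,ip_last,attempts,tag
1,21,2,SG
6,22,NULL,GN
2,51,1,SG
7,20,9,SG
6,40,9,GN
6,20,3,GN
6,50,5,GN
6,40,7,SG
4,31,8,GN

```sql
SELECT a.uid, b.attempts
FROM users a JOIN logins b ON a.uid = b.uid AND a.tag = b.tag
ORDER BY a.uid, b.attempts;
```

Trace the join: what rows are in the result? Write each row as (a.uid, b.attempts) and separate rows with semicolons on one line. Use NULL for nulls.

(4, 8); (4, 8); (4, 8); (6, 7)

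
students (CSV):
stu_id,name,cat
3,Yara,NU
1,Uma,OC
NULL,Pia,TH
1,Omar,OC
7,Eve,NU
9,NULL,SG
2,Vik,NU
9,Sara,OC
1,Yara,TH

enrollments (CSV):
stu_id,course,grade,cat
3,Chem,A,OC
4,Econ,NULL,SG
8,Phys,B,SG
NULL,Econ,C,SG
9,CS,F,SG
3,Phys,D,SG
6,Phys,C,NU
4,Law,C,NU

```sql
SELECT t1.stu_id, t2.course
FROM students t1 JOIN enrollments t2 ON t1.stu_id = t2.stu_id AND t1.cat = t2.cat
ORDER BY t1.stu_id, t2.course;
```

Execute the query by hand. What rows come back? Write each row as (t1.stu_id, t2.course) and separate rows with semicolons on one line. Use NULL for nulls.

(9, CS)

INNER JOIN keeps only pairs where the ON condition holds.
Matching on t1.stu_id = t2.stu_id AND t1.cat = t2.cat. A NULL in a compared column never satisfies the condition.
- t1 row (stu_id=3, cat=NU): no match → dropped.
- t1 row (stu_id=1, cat=OC): no match → dropped.
- t1 row (stu_id=NULL, cat=TH): no match → dropped.
- t1 row (stu_id=1, cat=OC): no match → dropped.
- t1 row (stu_id=7, cat=NU): no match → dropped.
- t1 row (stu_id=9, cat=SG): matches 1 t2 row(s) → 1 output row(s).
- t1 row (stu_id=2, cat=NU): no match → dropped.
- t1 row (stu_id=9, cat=OC): no match → dropped.
- t1 row (stu_id=1, cat=TH): no match → dropped.
After projecting and ordering:
t1.stu_id | t2.course
9 | CS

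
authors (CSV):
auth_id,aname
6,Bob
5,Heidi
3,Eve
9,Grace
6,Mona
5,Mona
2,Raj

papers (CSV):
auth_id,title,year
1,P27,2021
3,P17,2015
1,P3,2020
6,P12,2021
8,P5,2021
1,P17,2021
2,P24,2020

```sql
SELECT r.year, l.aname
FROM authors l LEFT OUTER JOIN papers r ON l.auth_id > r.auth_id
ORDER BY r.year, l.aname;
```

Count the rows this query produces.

LEFT JOIN keeps every row from `authors`; unmatched rows get NULL for `papers`'s columns.
Matching on l.auth_id > r.auth_id.
- l[0] auth_id=6 → 5 match(es) in r → 5 row(s).
- l[1] auth_id=5 → 5 match(es) in r → 5 row(s).
- l[2] auth_id=3 → 4 match(es) in r → 4 row(s).
- l[3] auth_id=9 → 7 match(es) in r → 7 row(s).
- l[4] auth_id=6 → 5 match(es) in r → 5 row(s).
- l[5] auth_id=5 → 5 match(es) in r → 5 row(s).
- l[6] auth_id=2 → 3 match(es) in r → 3 row(s).
Total: 34 rows.

34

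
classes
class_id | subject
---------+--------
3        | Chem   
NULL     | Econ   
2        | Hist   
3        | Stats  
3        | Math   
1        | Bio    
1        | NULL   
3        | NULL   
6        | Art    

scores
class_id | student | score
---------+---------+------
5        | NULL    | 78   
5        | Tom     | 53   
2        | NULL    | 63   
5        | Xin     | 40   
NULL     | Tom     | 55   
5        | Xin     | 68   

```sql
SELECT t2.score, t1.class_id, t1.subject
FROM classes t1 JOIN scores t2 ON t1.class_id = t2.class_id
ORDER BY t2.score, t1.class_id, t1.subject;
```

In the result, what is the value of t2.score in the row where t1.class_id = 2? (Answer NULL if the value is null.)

63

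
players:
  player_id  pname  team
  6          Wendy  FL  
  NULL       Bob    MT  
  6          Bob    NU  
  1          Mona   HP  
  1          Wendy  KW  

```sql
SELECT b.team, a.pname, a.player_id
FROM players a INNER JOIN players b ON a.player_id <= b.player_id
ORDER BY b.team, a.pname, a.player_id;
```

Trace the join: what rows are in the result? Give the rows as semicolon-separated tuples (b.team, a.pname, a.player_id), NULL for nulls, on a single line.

(FL, Bob, 6); (FL, Mona, 1); (FL, Wendy, 1); (FL, Wendy, 6); (HP, Mona, 1); (HP, Wendy, 1); (KW, Mona, 1); (KW, Wendy, 1); (NU, Bob, 6); (NU, Mona, 1); (NU, Wendy, 1); (NU, Wendy, 6)

INNER JOIN keeps only pairs where the ON condition holds.
Matching on a.player_id <= b.player_id. A NULL in a compared column never satisfies the condition.
Matched pairs: 12.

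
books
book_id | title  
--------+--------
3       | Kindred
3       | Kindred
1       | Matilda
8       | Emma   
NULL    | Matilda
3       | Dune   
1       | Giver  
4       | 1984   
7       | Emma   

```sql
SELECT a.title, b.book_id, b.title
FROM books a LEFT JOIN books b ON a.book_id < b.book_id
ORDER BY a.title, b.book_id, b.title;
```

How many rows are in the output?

26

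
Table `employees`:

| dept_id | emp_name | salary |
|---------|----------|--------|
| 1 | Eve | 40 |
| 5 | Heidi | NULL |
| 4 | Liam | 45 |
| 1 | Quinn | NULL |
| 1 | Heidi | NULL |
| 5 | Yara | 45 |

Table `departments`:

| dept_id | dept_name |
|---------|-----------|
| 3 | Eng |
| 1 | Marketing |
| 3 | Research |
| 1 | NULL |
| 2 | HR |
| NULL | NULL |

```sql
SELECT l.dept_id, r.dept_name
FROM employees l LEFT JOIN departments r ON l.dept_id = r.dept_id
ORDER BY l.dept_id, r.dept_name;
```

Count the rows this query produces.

9

LEFT JOIN keeps every row from `employees`; unmatched rows get NULL for `departments`'s columns.
Matching on l.dept_id = r.dept_id. A NULL in a compared column never satisfies the condition.
- l[0] dept_id=1 → 2 match(es) in r → 2 row(s).
- l[1] dept_id=5 → no match; kept with NULLs on the r side.
- l[2] dept_id=4 → no match; kept with NULLs on the r side.
- l[3] dept_id=1 → 2 match(es) in r → 2 row(s).
- l[4] dept_id=1 → 2 match(es) in r → 2 row(s).
- l[5] dept_id=5 → no match; kept with NULLs on the r side.
Total: 6 matched + 3 padded = 9 rows.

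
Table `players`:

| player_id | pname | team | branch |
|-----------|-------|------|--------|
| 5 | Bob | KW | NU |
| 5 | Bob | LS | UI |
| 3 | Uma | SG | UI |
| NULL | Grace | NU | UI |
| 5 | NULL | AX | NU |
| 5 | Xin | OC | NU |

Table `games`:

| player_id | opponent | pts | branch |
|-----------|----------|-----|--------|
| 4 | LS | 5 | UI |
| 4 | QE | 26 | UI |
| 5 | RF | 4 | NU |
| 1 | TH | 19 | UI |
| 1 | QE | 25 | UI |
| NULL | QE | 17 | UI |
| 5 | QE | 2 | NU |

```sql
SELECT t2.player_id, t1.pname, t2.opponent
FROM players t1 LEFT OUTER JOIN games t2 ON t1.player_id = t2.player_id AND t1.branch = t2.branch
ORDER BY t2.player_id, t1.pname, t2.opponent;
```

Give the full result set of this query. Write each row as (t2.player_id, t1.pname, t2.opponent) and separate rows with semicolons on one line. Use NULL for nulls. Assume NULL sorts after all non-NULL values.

LEFT JOIN keeps every row from `players`; unmatched rows get NULL for `games`'s columns.
Matching on t1.player_id = t2.player_id AND t1.branch = t2.branch. A NULL in a compared column never satisfies the condition.
Matched pairs: 6; unmatched t1 rows kept: 3.

(5, Bob, QE); (5, Bob, RF); (5, Xin, QE); (5, Xin, RF); (5, NULL, QE); (5, NULL, RF); (NULL, Bob, NULL); (NULL, Grace, NULL); (NULL, Uma, NULL)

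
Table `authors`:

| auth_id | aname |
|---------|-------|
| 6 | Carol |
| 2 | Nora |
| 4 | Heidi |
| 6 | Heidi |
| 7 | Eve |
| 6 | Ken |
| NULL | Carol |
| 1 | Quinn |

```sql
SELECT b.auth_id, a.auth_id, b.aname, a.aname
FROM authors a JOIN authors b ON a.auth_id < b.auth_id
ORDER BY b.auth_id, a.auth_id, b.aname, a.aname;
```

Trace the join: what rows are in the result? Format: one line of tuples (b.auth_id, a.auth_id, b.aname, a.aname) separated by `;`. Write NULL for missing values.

INNER JOIN keeps only pairs where the ON condition holds.
Matching on a.auth_id < b.auth_id. A NULL in a compared column never satisfies the condition.
- a (auth_id=6) pairs with 1 row(s) of b.
- a (auth_id=2) pairs with 5 row(s) of b.
- a (auth_id=4) pairs with 4 row(s) of b.
- a (auth_id=6) pairs with 1 row(s) of b.
- a (auth_id=7) has no partner → excluded.
- a (auth_id=6) pairs with 1 row(s) of b.
- a (auth_id=NULL) has no partner → excluded.
- a (auth_id=1) pairs with 6 row(s) of b.

(2, 1, Nora, Quinn); (4, 1, Heidi, Quinn); (4, 2, Heidi, Nora); (6, 1, Carol, Quinn); (6, 1, Heidi, Quinn); (6, 1, Ken, Quinn); (6, 2, Carol, Nora); (6, 2, Heidi, Nora); (6, 2, Ken, Nora); (6, 4, Carol, Heidi); (6, 4, Heidi, Heidi); (6, 4, Ken, Heidi); (7, 1, Eve, Quinn); (7, 2, Eve, Nora); (7, 4, Eve, Heidi); (7, 6, Eve, Carol); (7, 6, Eve, Heidi); (7, 6, Eve, Ken)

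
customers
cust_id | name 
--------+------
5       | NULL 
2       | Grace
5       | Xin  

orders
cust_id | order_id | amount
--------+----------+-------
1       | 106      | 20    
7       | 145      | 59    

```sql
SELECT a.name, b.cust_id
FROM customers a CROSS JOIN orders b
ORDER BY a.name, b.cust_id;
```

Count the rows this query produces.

CROSS JOIN pairs every row of `customers` with every row of `orders`: 3 × 2 = 6 rows.

6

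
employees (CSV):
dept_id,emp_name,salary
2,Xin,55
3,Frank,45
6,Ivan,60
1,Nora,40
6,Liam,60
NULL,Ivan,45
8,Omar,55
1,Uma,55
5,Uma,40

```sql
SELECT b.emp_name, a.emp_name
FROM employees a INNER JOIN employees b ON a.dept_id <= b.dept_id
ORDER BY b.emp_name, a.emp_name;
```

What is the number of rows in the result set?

INNER JOIN keeps only pairs where the ON condition holds.
Matching on a.dept_id <= b.dept_id. A NULL in a compared column never satisfies the condition.
- a (dept_id=2) pairs with 6 row(s) of b.
- a (dept_id=3) pairs with 5 row(s) of b.
- a (dept_id=6) pairs with 3 row(s) of b.
- a (dept_id=1) pairs with 8 row(s) of b.
- a (dept_id=6) pairs with 3 row(s) of b.
- a (dept_id=NULL) has no partner → excluded.
- a (dept_id=8) pairs with 1 row(s) of b.
- a (dept_id=1) pairs with 8 row(s) of b.
- a (dept_id=5) pairs with 4 row(s) of b.
Total: 38 rows.

38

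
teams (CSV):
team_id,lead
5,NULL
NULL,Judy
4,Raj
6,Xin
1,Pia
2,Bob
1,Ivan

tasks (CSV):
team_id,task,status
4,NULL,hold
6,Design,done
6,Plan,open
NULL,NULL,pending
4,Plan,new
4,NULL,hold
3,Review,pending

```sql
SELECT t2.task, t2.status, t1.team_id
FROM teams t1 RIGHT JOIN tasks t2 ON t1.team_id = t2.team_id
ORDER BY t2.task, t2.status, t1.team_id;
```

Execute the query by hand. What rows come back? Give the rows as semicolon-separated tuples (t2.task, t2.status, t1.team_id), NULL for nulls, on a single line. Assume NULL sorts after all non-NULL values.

RIGHT JOIN keeps every row from `tasks`; unmatched rows get NULL for `teams`'s columns.
Matching on t1.team_id = t2.team_id. A NULL in a compared column never satisfies the condition.
- t1[0] team_id=5 → no match.
- t1[1] team_id=NULL → no match.
- t1[2] team_id=4 → 3 match(es) in t2 → 3 row(s).
- t1[3] team_id=6 → 2 match(es) in t2 → 2 row(s).
- t1[4] team_id=1 → no match.
- t1[5] team_id=2 → no match.
- t1[6] team_id=1 → no match.
- plus 2 unmatched t2 row(s), each kept with NULL t1 columns.
After projecting and ordering:
t2.task | t2.status | t1.team_id
Design | done | 6
Plan | new | 4
Plan | open | 6
Review | pending | NULL
NULL | hold | 4
NULL | hold | 4
NULL | pending | NULL

(Design, done, 6); (Plan, new, 4); (Plan, open, 6); (Review, pending, NULL); (NULL, hold, 4); (NULL, hold, 4); (NULL, pending, NULL)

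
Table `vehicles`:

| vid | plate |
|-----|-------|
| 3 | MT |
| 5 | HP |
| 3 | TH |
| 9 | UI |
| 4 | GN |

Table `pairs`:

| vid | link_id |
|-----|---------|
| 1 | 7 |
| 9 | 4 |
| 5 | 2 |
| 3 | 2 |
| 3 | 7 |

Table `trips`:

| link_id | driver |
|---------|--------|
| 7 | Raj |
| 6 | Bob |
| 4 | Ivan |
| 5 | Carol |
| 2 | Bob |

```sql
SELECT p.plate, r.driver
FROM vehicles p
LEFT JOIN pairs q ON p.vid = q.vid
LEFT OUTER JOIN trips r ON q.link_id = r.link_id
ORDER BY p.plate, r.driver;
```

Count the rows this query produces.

Joins associate left-to-right: vehicles LEFT JOIN pairs on vid gives 7 intermediate row(s).
Then LEFT JOIN `trips r` on link_id: each of those 7 rows is kept; rows whose q.link_id has no match in r get NULL for r's columns.
Result: 7 row(s).

7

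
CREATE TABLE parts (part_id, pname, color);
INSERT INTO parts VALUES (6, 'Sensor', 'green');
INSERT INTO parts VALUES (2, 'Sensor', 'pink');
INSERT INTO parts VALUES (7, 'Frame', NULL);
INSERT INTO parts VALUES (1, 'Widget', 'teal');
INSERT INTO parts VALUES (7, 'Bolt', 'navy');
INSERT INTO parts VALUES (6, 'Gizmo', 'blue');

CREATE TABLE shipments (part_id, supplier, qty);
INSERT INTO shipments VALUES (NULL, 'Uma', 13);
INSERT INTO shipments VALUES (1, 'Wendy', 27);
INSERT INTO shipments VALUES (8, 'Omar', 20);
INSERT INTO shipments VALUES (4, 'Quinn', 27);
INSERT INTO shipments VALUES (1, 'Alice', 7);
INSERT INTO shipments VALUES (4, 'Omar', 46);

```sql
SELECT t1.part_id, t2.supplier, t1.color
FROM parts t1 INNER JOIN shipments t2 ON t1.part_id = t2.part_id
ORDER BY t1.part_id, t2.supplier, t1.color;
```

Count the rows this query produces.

INNER JOIN keeps only pairs where the ON condition holds.
Matching on t1.part_id = t2.part_id. A NULL in a compared column never satisfies the condition.
Matched pairs: 2.
Total: 2 rows.

2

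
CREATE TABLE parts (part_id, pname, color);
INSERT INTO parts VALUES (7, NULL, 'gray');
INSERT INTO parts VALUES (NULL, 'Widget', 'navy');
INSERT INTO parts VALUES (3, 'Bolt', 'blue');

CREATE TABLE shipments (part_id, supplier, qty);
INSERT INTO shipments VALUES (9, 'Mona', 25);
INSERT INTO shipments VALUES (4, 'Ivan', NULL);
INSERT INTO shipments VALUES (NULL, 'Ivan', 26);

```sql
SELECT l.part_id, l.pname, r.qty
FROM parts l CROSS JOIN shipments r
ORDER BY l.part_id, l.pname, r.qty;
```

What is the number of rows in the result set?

9

CROSS JOIN pairs every row of `parts` with every row of `shipments`: 3 × 3 = 9 rows.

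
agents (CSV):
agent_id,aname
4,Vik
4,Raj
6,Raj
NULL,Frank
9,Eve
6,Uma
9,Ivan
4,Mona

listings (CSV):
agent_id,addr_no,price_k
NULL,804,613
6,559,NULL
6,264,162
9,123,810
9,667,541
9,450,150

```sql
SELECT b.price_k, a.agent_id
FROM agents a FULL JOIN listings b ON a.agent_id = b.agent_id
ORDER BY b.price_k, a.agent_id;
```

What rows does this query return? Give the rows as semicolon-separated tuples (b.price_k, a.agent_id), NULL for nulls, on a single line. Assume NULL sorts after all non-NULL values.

FULL OUTER JOIN keeps every row from both sides; unmatched rows get NULL for the other side's columns.
Matching on a.agent_id = b.agent_id. A NULL in a compared column never satisfies the condition.
Matched pairs: 10; unmatched a rows kept: 4; unmatched b rows kept: 1.

(150, 9); (150, 9); (162, 6); (162, 6); (541, 9); (541, 9); (613, NULL); (810, 9); (810, 9); (NULL, 4); (NULL, 4); (NULL, 4); (NULL, 6); (NULL, 6); (NULL, NULL)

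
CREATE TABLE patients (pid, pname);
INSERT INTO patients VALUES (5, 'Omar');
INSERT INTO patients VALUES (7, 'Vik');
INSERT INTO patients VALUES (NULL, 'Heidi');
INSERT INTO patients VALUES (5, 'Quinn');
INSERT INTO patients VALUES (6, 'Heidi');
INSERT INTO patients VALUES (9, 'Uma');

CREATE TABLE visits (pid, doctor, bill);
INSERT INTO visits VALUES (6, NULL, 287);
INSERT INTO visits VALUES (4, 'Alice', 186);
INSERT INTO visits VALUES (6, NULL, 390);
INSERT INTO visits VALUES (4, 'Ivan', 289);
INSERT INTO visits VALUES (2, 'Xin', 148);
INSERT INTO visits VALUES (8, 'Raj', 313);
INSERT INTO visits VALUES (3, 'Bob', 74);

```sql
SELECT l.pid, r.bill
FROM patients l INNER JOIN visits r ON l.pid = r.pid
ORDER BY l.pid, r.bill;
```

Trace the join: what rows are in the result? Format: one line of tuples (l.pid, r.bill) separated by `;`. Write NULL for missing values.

(6, 287); (6, 390)

INNER JOIN keeps only pairs where the ON condition holds.
Matching on l.pid = r.pid. A NULL in a compared column never satisfies the condition.
- l row (pid=5): no match → dropped.
- l row (pid=7): no match → dropped.
- l row (pid=NULL): no match → dropped.
- l row (pid=5): no match → dropped.
- l row (pid=6): matches 2 r row(s) → 2 output row(s).
- l row (pid=9): no match → dropped.
After projecting and ordering:
l.pid | r.bill
6 | 287
6 | 390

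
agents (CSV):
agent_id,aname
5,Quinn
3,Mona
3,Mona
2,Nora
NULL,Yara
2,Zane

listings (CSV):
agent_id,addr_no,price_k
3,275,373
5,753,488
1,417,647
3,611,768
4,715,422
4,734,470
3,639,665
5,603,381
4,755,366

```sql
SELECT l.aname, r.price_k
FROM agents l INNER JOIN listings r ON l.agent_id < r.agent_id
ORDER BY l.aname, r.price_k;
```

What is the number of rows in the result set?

26

INNER JOIN keeps only pairs where the ON condition holds.
Matching on l.agent_id < r.agent_id. A NULL in a compared column never satisfies the condition.
- agent_id=5: no matching r row, dropped.
- agent_id=3: 5 matching r row(s), so 5 row(s) emitted.
- agent_id=3: 5 matching r row(s), so 5 row(s) emitted.
- agent_id=2: 8 matching r row(s), so 8 row(s) emitted.
- agent_id=NULL: no matching r row, dropped.
- agent_id=2: 8 matching r row(s), so 8 row(s) emitted.
Total: 26 rows.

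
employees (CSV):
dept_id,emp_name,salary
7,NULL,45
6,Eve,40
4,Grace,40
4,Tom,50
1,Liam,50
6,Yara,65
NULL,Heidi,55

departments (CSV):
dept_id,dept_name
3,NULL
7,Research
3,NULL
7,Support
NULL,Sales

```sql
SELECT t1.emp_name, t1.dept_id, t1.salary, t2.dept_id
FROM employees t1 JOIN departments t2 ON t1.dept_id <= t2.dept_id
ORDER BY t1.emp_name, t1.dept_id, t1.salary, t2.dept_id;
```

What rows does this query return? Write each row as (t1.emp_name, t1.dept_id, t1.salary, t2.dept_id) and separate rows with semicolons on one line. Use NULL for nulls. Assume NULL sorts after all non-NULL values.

(Eve, 6, 40, 7); (Eve, 6, 40, 7); (Grace, 4, 40, 7); (Grace, 4, 40, 7); (Liam, 1, 50, 3); (Liam, 1, 50, 3); (Liam, 1, 50, 7); (Liam, 1, 50, 7); (Tom, 4, 50, 7); (Tom, 4, 50, 7); (Yara, 6, 65, 7); (Yara, 6, 65, 7); (NULL, 7, 45, 7); (NULL, 7, 45, 7)

INNER JOIN keeps only pairs where the ON condition holds.
Matching on t1.dept_id <= t2.dept_id. A NULL in a compared column never satisfies the condition.
- dept_id=7: 2 matching t2 row(s), so 2 row(s) emitted.
- dept_id=6: 2 matching t2 row(s), so 2 row(s) emitted.
- dept_id=4: 2 matching t2 row(s), so 2 row(s) emitted.
- dept_id=4: 2 matching t2 row(s), so 2 row(s) emitted.
- dept_id=1: 4 matching t2 row(s), so 4 row(s) emitted.
- dept_id=6: 2 matching t2 row(s), so 2 row(s) emitted.
- dept_id=NULL: no matching t2 row, dropped.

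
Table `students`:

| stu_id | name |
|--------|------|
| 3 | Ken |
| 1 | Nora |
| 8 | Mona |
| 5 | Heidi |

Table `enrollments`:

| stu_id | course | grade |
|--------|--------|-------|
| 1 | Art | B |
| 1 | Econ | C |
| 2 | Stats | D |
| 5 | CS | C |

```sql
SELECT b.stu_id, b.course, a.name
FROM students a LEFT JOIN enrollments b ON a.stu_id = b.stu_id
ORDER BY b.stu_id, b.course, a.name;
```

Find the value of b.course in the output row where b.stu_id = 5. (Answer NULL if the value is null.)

LEFT JOIN keeps every row from `students`; unmatched rows get NULL for `enrollments`'s columns.
Matching on a.stu_id = b.stu_id.
- a[0] stu_id=3 → no match; kept with NULLs on the b side.
- a[1] stu_id=1 → 2 match(es) in b → 2 row(s).
- a[2] stu_id=8 → no match; kept with NULLs on the b side.
- a[3] stu_id=5 → 1 match(es) in b → 1 row(s).

CS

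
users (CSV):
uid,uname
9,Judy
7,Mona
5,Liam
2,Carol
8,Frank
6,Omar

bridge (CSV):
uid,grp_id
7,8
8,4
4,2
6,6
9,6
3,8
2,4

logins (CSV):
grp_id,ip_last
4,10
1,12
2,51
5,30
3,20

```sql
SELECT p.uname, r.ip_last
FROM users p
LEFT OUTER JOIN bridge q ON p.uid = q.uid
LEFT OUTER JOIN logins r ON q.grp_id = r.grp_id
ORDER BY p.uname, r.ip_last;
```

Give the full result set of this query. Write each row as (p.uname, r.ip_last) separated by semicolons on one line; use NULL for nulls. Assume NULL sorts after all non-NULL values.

Joins associate left-to-right: users LEFT JOIN bridge on uid gives 6 intermediate row(s).
Then LEFT JOIN `logins r` on grp_id: each of those 6 rows is kept; rows whose q.grp_id has no match in r get NULL for r's columns.

(Carol, 10); (Frank, 10); (Judy, NULL); (Liam, NULL); (Mona, NULL); (Omar, NULL)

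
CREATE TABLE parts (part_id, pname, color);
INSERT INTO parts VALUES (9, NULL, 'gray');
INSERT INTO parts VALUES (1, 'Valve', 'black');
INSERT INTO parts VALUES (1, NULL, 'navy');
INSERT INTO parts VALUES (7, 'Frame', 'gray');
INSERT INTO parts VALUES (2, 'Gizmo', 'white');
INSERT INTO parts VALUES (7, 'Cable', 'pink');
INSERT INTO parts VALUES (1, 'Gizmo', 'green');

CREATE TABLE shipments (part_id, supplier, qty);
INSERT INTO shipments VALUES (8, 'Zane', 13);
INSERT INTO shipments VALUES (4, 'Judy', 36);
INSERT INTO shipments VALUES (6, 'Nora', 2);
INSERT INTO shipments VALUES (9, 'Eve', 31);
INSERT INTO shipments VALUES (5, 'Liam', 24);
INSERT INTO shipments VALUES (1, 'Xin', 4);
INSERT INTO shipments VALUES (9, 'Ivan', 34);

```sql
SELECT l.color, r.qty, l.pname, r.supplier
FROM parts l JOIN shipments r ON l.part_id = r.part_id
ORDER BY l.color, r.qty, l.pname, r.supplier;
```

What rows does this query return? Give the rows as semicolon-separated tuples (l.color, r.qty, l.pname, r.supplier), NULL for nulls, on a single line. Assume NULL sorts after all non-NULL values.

INNER JOIN keeps only pairs where the ON condition holds.
Matching on l.part_id = r.part_id.
Matched pairs: 5.

(black, 4, Valve, Xin); (gray, 31, NULL, Eve); (gray, 34, NULL, Ivan); (green, 4, Gizmo, Xin); (navy, 4, NULL, Xin)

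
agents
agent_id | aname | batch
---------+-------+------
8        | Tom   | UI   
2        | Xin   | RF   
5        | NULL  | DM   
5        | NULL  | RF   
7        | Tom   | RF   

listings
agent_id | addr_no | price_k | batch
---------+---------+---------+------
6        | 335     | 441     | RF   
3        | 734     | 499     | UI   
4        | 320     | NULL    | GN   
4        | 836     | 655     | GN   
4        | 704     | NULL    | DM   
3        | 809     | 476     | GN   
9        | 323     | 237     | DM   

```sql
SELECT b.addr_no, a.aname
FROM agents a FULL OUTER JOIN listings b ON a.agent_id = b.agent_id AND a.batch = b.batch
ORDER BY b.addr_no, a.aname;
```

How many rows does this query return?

12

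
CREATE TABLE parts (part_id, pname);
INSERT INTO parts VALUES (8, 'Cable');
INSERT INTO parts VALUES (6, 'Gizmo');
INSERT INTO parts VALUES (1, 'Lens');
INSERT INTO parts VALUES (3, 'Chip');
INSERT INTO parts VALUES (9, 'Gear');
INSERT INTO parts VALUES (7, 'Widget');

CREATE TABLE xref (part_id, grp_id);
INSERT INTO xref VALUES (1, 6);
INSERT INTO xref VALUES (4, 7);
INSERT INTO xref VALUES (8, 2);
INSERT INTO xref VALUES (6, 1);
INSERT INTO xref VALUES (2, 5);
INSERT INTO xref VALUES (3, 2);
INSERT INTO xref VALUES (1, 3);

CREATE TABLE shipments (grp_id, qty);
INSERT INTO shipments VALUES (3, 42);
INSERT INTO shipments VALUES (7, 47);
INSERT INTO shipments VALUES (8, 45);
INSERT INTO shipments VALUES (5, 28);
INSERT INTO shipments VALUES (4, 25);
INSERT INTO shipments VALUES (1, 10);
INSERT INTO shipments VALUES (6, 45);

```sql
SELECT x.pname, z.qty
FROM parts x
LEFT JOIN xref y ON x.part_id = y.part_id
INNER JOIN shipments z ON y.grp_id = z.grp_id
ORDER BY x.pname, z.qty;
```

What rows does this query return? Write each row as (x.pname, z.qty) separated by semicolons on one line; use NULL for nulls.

(Gizmo, 10); (Lens, 42); (Lens, 45)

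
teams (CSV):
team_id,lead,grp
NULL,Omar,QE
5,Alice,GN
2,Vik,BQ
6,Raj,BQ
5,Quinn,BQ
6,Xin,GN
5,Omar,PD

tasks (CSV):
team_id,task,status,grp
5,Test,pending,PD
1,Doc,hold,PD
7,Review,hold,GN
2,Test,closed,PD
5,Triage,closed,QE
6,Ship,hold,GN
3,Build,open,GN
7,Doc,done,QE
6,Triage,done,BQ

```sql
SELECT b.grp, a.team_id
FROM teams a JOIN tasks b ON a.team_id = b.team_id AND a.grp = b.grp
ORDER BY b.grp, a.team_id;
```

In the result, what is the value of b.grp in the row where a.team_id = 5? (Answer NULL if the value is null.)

INNER JOIN keeps only pairs where the ON condition holds.
Matching on a.team_id = b.team_id AND a.grp = b.grp. A NULL in a compared column never satisfies the condition.
- a[0] team_id=NULL, grp=QE → no match; dropped.
- a[1] team_id=5, grp=GN → no match; dropped.
- a[2] team_id=2, grp=BQ → no match; dropped.
- a[3] team_id=6, grp=BQ → 1 match(es) in b → 1 row(s).
- a[4] team_id=5, grp=BQ → no match; dropped.
- a[5] team_id=6, grp=GN → 1 match(es) in b → 1 row(s).
- a[6] team_id=5, grp=PD → 1 match(es) in b → 1 row(s).

PD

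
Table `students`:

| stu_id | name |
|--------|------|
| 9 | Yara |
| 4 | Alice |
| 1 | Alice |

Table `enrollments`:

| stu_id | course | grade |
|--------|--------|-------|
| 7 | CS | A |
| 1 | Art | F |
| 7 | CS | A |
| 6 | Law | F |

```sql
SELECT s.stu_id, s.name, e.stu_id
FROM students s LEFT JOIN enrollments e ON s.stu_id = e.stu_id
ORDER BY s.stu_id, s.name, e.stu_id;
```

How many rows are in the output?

3

LEFT JOIN keeps every row from `students`; unmatched rows get NULL for `enrollments`'s columns.
Matching on s.stu_id = e.stu_id.
- s[0] stu_id=9 → no match; kept with NULLs on the e side.
- s[1] stu_id=4 → no match; kept with NULLs on the e side.
- s[2] stu_id=1 → 1 match(es) in e → 1 row(s).
Total: 1 matched + 2 padded = 3 rows.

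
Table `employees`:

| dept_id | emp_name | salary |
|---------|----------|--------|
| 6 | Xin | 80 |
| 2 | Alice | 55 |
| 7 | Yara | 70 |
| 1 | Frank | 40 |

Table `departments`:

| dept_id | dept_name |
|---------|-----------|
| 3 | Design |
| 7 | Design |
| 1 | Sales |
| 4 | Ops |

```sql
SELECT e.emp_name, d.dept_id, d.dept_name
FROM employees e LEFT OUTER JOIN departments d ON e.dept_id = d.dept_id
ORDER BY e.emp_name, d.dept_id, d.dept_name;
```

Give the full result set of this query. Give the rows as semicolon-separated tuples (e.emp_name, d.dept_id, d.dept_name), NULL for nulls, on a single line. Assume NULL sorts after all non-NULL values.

(Alice, NULL, NULL); (Frank, 1, Sales); (Xin, NULL, NULL); (Yara, 7, Design)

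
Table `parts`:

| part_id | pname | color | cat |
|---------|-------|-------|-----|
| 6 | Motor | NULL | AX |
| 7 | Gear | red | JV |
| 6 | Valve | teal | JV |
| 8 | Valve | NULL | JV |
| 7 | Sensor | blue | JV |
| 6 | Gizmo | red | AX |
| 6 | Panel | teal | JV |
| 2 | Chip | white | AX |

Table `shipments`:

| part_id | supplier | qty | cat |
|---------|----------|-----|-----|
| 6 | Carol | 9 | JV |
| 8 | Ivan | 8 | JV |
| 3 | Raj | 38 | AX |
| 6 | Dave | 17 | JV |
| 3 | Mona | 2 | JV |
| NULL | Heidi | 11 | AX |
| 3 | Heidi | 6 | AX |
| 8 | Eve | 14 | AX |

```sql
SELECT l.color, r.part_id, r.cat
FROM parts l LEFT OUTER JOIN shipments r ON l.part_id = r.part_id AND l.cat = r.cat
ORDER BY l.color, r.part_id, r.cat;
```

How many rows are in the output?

10

LEFT JOIN keeps every row from `parts`; unmatched rows get NULL for `shipments`'s columns.
Matching on l.part_id = r.part_id AND l.cat = r.cat. A NULL in a compared column never satisfies the condition.
- l row (part_id=6, cat=AX): no match → kept, r columns NULL.
- l row (part_id=7, cat=JV): no match → kept, r columns NULL.
- l row (part_id=6, cat=JV): matches 2 r row(s) → 2 output row(s).
- l row (part_id=8, cat=JV): matches 1 r row(s) → 1 output row(s).
- l row (part_id=7, cat=JV): no match → kept, r columns NULL.
- l row (part_id=6, cat=AX): no match → kept, r columns NULL.
- l row (part_id=6, cat=JV): matches 2 r row(s) → 2 output row(s).
- l row (part_id=2, cat=AX): no match → kept, r columns NULL.
Total: 5 matched + 5 padded = 10 rows.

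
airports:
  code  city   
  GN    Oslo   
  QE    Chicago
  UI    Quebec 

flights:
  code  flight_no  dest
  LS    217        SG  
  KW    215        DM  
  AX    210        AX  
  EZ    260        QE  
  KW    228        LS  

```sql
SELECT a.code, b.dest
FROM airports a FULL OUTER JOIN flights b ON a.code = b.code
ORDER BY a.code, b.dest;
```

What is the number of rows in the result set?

8

FULL OUTER JOIN keeps every row from both sides; unmatched rows get NULL for the other side's columns.
Matching on a.code = b.code.
- a (code=GN) has no partner → padded with NULL.
- a (code=QE) has no partner → padded with NULL.
- a (code=UI) has no partner → padded with NULL.
- 5 b row(s) had no a match → kept, a columns NULL.
Total: 0 matched + 8 padded = 8 rows.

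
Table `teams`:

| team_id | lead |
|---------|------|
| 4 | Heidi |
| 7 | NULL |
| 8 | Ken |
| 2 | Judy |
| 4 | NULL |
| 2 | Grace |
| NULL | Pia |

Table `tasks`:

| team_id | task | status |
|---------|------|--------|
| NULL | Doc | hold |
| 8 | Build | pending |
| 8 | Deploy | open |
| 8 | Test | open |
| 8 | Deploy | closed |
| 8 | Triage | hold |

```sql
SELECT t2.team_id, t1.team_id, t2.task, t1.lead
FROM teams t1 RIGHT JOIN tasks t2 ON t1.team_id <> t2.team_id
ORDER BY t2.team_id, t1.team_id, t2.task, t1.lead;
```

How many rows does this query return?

26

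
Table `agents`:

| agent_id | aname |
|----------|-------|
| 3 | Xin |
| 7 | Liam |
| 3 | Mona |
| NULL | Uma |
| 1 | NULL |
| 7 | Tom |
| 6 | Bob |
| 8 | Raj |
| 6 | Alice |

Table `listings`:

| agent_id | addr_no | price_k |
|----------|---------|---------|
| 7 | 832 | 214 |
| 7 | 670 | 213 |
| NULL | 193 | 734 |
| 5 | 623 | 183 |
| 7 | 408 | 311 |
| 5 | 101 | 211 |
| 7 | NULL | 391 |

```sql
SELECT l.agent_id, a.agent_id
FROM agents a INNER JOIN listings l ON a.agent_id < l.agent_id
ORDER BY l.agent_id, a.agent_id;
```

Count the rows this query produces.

26

INNER JOIN keeps only pairs where the ON condition holds.
Matching on a.agent_id < l.agent_id. A NULL in a compared column never satisfies the condition.
Matched pairs: 26.
Total: 26 rows.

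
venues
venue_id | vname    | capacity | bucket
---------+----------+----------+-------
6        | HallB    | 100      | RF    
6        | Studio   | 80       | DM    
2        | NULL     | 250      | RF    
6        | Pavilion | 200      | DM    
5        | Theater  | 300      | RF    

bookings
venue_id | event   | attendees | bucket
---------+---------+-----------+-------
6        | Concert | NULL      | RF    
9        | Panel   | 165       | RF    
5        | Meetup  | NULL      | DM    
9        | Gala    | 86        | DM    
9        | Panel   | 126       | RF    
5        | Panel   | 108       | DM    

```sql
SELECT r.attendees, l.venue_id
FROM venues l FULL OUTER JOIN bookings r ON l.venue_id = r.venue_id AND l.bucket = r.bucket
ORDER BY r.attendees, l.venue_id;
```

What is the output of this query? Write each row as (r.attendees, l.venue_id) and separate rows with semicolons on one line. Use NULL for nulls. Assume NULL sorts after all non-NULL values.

FULL OUTER JOIN keeps every row from both sides; unmatched rows get NULL for the other side's columns.
Matching on l.venue_id = r.venue_id AND l.bucket = r.bucket.
- venue_id=6, bucket=RF: 1 matching r row(s), so 1 row(s) emitted.
- venue_id=6, bucket=DM: no r row matches, row kept with r columns NULL.
- venue_id=2, bucket=RF: no r row matches, row kept with r columns NULL.
- venue_id=6, bucket=DM: no r row matches, row kept with r columns NULL.
- venue_id=5, bucket=RF: no r row matches, row kept with r columns NULL.
- plus 5 unmatched r row(s), each kept with NULL l columns.
After projecting and ordering:
r.attendees | l.venue_id
86 | NULL
108 | NULL
126 | NULL
165 | NULL
NULL | 2
NULL | 5
NULL | 6
NULL | 6
NULL | 6
NULL | NULL

(86, NULL); (108, NULL); (126, NULL); (165, NULL); (NULL, 2); (NULL, 5); (NULL, 6); (NULL, 6); (NULL, 6); (NULL, NULL)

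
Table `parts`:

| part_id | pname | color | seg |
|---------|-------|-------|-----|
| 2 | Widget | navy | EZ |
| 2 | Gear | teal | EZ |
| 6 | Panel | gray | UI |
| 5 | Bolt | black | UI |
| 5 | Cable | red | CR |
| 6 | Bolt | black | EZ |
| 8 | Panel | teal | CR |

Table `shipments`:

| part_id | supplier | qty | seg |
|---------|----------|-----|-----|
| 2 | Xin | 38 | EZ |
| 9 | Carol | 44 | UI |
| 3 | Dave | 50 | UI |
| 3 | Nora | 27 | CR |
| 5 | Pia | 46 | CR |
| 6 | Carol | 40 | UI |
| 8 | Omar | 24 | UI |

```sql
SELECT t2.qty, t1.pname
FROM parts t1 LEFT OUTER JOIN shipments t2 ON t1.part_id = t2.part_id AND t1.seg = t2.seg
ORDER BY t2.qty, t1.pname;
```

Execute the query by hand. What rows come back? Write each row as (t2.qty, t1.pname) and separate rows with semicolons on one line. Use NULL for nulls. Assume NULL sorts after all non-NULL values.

(38, Gear); (38, Widget); (40, Panel); (46, Cable); (NULL, Bolt); (NULL, Bolt); (NULL, Panel)

LEFT JOIN keeps every row from `parts`; unmatched rows get NULL for `shipments`'s columns.
Matching on t1.part_id = t2.part_id AND t1.seg = t2.seg.
- t1 (part_id=2, seg=EZ) pairs with 1 row(s) of t2.
- t1 (part_id=2, seg=EZ) pairs with 1 row(s) of t2.
- t1 (part_id=6, seg=UI) pairs with 1 row(s) of t2.
- t1 (part_id=5, seg=UI) has no partner → padded with NULL.
- t1 (part_id=5, seg=CR) pairs with 1 row(s) of t2.
- t1 (part_id=6, seg=EZ) has no partner → padded with NULL.
- t1 (part_id=8, seg=CR) has no partner → padded with NULL.
After projecting and ordering:
t2.qty | t1.pname
38 | Gear
38 | Widget
40 | Panel
46 | Cable
NULL | Bolt
NULL | Bolt
NULL | Panel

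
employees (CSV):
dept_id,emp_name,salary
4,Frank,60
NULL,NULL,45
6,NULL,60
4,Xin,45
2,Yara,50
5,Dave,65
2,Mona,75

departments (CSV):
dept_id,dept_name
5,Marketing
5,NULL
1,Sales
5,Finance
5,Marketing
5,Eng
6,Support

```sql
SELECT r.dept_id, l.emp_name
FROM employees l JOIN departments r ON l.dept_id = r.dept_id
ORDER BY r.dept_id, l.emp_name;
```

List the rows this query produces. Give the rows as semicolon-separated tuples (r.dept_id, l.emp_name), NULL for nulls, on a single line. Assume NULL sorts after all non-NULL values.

INNER JOIN keeps only pairs where the ON condition holds.
Matching on l.dept_id = r.dept_id. A NULL in a compared column never satisfies the condition.
Matched pairs: 6.

(5, Dave); (5, Dave); (5, Dave); (5, Dave); (5, Dave); (6, NULL)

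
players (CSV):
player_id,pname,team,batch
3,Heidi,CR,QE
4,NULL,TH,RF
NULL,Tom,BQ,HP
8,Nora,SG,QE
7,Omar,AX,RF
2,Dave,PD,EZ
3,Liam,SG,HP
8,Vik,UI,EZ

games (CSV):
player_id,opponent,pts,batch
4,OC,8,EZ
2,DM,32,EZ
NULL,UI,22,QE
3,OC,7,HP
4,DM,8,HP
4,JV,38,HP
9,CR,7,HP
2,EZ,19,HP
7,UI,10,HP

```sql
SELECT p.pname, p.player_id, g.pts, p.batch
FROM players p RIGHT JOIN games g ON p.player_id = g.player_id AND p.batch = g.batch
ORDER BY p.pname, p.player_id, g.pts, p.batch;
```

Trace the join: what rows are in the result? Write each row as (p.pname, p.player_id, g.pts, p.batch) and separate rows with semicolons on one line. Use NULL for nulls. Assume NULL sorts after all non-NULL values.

(Dave, 2, 32, EZ); (Liam, 3, 7, HP); (NULL, NULL, 7, NULL); (NULL, NULL, 8, NULL); (NULL, NULL, 8, NULL); (NULL, NULL, 10, NULL); (NULL, NULL, 19, NULL); (NULL, NULL, 22, NULL); (NULL, NULL, 38, NULL)

RIGHT JOIN keeps every row from `games`; unmatched rows get NULL for `players`'s columns.
Matching on p.player_id = g.player_id AND p.batch = g.batch. A NULL in a compared column never satisfies the condition.
Matched pairs: 2; unmatched g rows kept: 7.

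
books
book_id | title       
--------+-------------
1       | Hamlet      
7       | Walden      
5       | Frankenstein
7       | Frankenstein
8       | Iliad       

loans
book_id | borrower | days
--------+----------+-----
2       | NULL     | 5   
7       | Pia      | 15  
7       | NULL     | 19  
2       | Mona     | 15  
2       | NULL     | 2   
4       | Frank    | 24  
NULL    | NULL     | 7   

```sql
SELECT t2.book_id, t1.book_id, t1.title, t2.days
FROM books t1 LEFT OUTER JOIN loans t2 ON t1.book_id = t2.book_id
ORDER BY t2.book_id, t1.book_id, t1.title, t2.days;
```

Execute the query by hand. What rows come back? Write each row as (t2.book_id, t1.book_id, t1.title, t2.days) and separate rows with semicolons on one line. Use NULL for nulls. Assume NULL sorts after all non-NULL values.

(7, 7, Frankenstein, 15); (7, 7, Frankenstein, 19); (7, 7, Walden, 15); (7, 7, Walden, 19); (NULL, 1, Hamlet, NULL); (NULL, 5, Frankenstein, NULL); (NULL, 8, Iliad, NULL)

LEFT JOIN keeps every row from `books`; unmatched rows get NULL for `loans`'s columns.
Matching on t1.book_id = t2.book_id. A NULL in a compared column never satisfies the condition.
- book_id=1: no t2 row matches, row kept with t2 columns NULL.
- book_id=7: 2 matching t2 row(s), so 2 row(s) emitted.
- book_id=5: no t2 row matches, row kept with t2 columns NULL.
- book_id=7: 2 matching t2 row(s), so 2 row(s) emitted.
- book_id=8: no t2 row matches, row kept with t2 columns NULL.
After projecting and ordering:
t2.book_id | t1.book_id | t1.title | t2.days
7 | 7 | Frankenstein | 15
7 | 7 | Frankenstein | 19
7 | 7 | Walden | 15
7 | 7 | Walden | 19
NULL | 1 | Hamlet | NULL
NULL | 5 | Frankenstein | NULL
NULL | 8 | Iliad | NULL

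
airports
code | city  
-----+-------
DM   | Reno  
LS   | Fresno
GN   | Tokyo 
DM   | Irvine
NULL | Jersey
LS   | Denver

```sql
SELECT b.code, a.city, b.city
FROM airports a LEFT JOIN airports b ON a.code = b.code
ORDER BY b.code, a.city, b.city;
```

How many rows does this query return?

10

LEFT JOIN keeps every row from `airports a`; unmatched rows get NULL for `airports b`'s columns.
Matching on a.code = b.code. A NULL in a compared column never satisfies the condition.
- a (code=DM) pairs with 2 row(s) of b.
- a (code=LS) pairs with 2 row(s) of b.
- a (code=GN) pairs with 1 row(s) of b.
- a (code=DM) pairs with 2 row(s) of b.
- a (code=NULL) has no partner → padded with NULL.
- a (code=LS) pairs with 2 row(s) of b.
Total: 9 matched + 1 padded = 10 rows.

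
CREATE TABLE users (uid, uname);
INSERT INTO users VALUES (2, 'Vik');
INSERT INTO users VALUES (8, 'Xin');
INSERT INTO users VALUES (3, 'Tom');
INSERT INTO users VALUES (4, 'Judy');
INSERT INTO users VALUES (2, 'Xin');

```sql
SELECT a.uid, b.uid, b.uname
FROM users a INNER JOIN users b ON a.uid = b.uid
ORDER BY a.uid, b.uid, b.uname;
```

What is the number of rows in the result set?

7

INNER JOIN keeps only pairs where the ON condition holds.
Matching on a.uid = b.uid.
- a row (uid=2): matches 2 b row(s) → 2 output row(s).
- a row (uid=8): matches 1 b row(s) → 1 output row(s).
- a row (uid=3): matches 1 b row(s) → 1 output row(s).
- a row (uid=4): matches 1 b row(s) → 1 output row(s).
- a row (uid=2): matches 2 b row(s) → 2 output row(s).
Total: 7 rows.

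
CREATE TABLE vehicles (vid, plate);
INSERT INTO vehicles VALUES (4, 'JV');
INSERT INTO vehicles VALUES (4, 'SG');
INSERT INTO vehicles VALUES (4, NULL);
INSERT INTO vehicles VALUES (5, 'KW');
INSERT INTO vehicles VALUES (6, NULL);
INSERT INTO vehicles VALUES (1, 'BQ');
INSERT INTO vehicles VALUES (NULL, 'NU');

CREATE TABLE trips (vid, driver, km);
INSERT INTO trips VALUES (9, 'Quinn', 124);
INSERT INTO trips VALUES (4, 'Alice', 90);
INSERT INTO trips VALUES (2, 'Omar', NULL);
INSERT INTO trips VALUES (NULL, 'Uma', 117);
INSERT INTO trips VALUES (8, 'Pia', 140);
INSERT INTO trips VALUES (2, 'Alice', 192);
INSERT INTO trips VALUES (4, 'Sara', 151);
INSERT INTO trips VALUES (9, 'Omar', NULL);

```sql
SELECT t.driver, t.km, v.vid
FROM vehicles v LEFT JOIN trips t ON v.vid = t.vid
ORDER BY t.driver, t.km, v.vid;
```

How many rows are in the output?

LEFT JOIN keeps every row from `vehicles`; unmatched rows get NULL for `trips`'s columns.
Matching on v.vid = t.vid. A NULL in a compared column never satisfies the condition.
- v (vid=4) pairs with 2 row(s) of t.
- v (vid=4) pairs with 2 row(s) of t.
- v (vid=4) pairs with 2 row(s) of t.
- v (vid=5) has no partner → padded with NULL.
- v (vid=6) has no partner → padded with NULL.
- v (vid=1) has no partner → padded with NULL.
- v (vid=NULL) has no partner → padded with NULL.
Total: 6 matched + 4 padded = 10 rows.

10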